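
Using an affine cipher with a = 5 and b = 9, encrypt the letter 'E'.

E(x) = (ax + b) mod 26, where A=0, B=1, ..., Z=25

Step 1: Convert 'E' to number: x = 4.
Step 2: E(4) = (5 * 4 + 9) mod 26 = 29 mod 26 = 3.
Step 3: Convert 3 back to letter: D.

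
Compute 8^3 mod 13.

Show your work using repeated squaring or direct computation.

Step 1: Compute 8^3 mod 13 step by step, reducing modulo 13 at each step.
  8^1 mod 13 = 8
  8^2 mod 13 = (8 * 8) mod 13 = 12
  8^3 mod 13 = (12 * 8) mod 13 = 5
Step 2: Result = 5.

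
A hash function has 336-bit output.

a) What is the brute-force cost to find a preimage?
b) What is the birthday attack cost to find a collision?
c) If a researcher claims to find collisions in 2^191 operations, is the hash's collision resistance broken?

Step 1: Preimage resistance requires brute-force of 2^336 operations.
Step 2: Collision resistance (birthday bound) = 2^(336/2) = 2^168.
Step 3: The claimed attack costs 2^191 operations.
Step 4: Since 2^191 >= 2^168, the claimed attack is no faster than the generic birthday attack, so this does not break collision resistance.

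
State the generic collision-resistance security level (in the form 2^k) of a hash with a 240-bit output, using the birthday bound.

Step 1: The birthday paradox gives collision probability ~50% after sqrt(2^n) = 2^(n/2) hashes.
Step 2: For 240-bit output: 2^(240/2) = 2^120.
Step 3: Approximately 2^120 hash computations needed.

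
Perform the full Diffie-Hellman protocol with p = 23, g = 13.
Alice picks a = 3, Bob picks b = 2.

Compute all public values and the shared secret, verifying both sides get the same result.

Step 1: A = g^a mod p = 13^3 mod 23 = 12.
Step 2: B = g^b mod p = 13^2 mod 23 = 8.
Step 3: Alice computes s = B^a mod p = 8^3 mod 23 = 6.
Step 4: Bob computes s = A^b mod p = 12^2 mod 23 = 6.
Both sides agree: shared secret = 6.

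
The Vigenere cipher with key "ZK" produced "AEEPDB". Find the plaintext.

Step 1: Extend key: ZKZKZK
Step 2: Decrypt each letter (c - k) mod 26:
  A(0) - Z(25) = (0-25) mod 26 = 1 = B
  E(4) - K(10) = (4-10) mod 26 = 20 = U
  E(4) - Z(25) = (4-25) mod 26 = 5 = F
  P(15) - K(10) = (15-10) mod 26 = 5 = F
  D(3) - Z(25) = (3-25) mod 26 = 4 = E
  B(1) - K(10) = (1-10) mod 26 = 17 = R
Plaintext: BUFFER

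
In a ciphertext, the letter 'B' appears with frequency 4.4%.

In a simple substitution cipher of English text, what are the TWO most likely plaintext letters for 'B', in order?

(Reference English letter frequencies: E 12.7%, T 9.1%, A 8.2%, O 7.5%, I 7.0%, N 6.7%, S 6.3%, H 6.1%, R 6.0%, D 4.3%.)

Step 1: Observed frequency of 'B' is 4.4%.
Step 2: Compute distances to each reference frequency and sort:
  D (4.3%): difference = 0.1% <-- BEST
  R (6.0%): difference = 1.6% <-- RUNNER-UP
  H (6.1%): difference = 1.7%
  S (6.3%): difference = 1.9%
  N (6.7%): difference = 2.3%
Step 3: Most likely is 'D' (4.3%, diff 0.1%); second most likely is 'R' (6.0%, diff 1.6%).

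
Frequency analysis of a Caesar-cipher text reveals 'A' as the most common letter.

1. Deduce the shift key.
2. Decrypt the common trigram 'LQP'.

Step 1: In English, 'E' is the most frequent letter (12.7%).
Step 2: The most frequent ciphertext letter is 'A' (position 0).
Step 3: Shift = (0 - 4) mod 26 = 22.
Step 4: Decrypt 'LQP' by shifting back 22:
  L -> P
  Q -> U
  P -> T
Step 5: 'LQP' decrypts to 'PUT'.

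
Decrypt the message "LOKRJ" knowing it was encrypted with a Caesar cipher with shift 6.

Step 1: Reverse the shift by subtracting 6 from each letter position.
  L (position 11) -> position (11-6) mod 26 = 5 -> F
  O (position 14) -> position (14-6) mod 26 = 8 -> I
  K (position 10) -> position (10-6) mod 26 = 4 -> E
  R (position 17) -> position (17-6) mod 26 = 11 -> L
  J (position 9) -> position (9-6) mod 26 = 3 -> D
Decrypted message: FIELD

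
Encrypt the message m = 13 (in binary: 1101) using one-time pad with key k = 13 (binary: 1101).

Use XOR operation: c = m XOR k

Step 1: Write out the XOR operation bit by bit:
  Message: 1101
  Key:     1101
  XOR:     0000
Step 2: Convert to decimal: 0000 = 0.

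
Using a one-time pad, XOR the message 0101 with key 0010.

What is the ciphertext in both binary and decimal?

Step 1: Write out the XOR operation bit by bit:
  Message: 0101
  Key:     0010
  XOR:     0111
Step 2: Convert to decimal: 0111 = 7.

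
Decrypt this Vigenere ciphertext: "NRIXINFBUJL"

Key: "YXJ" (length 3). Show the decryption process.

Step 1: Key 'YXJ' has length 3. Extended key: YXJYXJYXJYX
Step 2: Decrypt each position:
  N(13) - Y(24) = 15 = P
  R(17) - X(23) = 20 = U
  I(8) - J(9) = 25 = Z
  X(23) - Y(24) = 25 = Z
  I(8) - X(23) = 11 = L
  N(13) - J(9) = 4 = E
  F(5) - Y(24) = 7 = H
  B(1) - X(23) = 4 = E
  U(20) - J(9) = 11 = L
  J(9) - Y(24) = 11 = L
  L(11) - X(23) = 14 = O
Plaintext: PUZZLEHELLO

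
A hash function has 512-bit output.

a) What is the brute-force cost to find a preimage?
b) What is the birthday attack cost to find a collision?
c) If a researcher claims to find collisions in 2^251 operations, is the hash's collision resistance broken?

Step 1: Preimage resistance requires brute-force of 2^512 operations.
Step 2: Collision resistance (birthday bound) = 2^(512/2) = 2^256.
Step 3: The claimed attack costs 2^251 operations.
Step 4: Since 2^251 < 2^256, the claimed attack beats the generic birthday bound, so collision resistance is broken.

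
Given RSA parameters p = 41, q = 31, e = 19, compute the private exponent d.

Step 1: n = 41 * 31 = 1271.
Step 2: phi(n) = 40 * 30 = 1200.
Step 3: Find d such that 19 * d = 1 (mod 1200).
Step 4: d = 19^(-1) mod 1200 = 379.
Verification: 19 * 379 = 7201 = 6 * 1200 + 1.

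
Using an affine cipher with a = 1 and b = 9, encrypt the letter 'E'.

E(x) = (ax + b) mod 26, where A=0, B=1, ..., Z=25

Step 1: Convert 'E' to number: x = 4.
Step 2: E(4) = (1 * 4 + 9) mod 26 = 13 mod 26 = 13.
Step 3: Convert 13 back to letter: N.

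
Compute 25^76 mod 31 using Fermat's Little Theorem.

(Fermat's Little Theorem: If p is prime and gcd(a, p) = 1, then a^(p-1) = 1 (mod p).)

Step 1: Since 31 is prime, by Fermat's Little Theorem: 25^30 = 1 (mod 31).
Step 2: Reduce exponent: 76 mod 30 = 16.
Step 3: So 25^76 = 25^16 (mod 31).
Step 4: 25^16 mod 31 = 25.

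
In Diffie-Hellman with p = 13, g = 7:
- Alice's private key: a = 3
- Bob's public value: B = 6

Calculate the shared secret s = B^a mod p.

Step 1: s = B^a mod p = 6^3 mod 13.
  6^1 mod 13 = 6
  6^2 mod 13 = (6 * 6) mod 13 = 10
  6^3 mod 13 = (10 * 6) mod 13 = 8
Result: shared secret = 8.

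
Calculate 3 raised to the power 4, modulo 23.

Step 1: Compute 3^4 mod 23 step by step, reducing modulo 23 at each step.
  3^1 mod 23 = 3
  3^2 mod 23 = (3 * 3) mod 23 = 9
  3^3 mod 23 = (9 * 3) mod 23 = 4
  3^4 mod 23 = (4 * 3) mod 23 = 12
Step 2: Result = 12.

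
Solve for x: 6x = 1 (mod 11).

Step 1: We need x such that 6 * x = 1 (mod 11).
Step 2: Using the extended Euclidean algorithm or trial:
  6 * 2 = 12 = 1 * 11 + 1.
Step 3: Since 12 mod 11 = 1, the inverse is x = 2.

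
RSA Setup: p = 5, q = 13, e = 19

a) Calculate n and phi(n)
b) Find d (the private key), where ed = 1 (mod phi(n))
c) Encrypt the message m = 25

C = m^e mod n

Step 1: n = 5 * 13 = 65.
Step 2: phi(n) = (5-1)(13-1) = 4 * 12 = 48.
Step 3: Find d = 19^(-1) mod 48 = 43.
  Verify: 19 * 43 = 817 = 1 (mod 48).
Step 4: C = 25^19 mod 65 = 25.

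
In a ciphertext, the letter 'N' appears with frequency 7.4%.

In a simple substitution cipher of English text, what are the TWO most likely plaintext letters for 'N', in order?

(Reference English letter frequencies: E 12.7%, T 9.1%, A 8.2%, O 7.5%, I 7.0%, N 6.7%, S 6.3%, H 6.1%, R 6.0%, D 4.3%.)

Step 1: Observed frequency of 'N' is 7.4%.
Step 2: Compute distances to each reference frequency and sort:
  O (7.5%): difference = 0.1% <-- BEST
  I (7.0%): difference = 0.4% <-- RUNNER-UP
  N (6.7%): difference = 0.7%
  A (8.2%): difference = 0.8%
  S (6.3%): difference = 1.1%
Step 3: Most likely is 'O' (7.5%, diff 0.1%); second most likely is 'I' (7.0%, diff 0.4%).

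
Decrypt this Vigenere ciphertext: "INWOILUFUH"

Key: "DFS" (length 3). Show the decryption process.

Step 1: Key 'DFS' has length 3. Extended key: DFSDFSDFSD
Step 2: Decrypt each position:
  I(8) - D(3) = 5 = F
  N(13) - F(5) = 8 = I
  W(22) - S(18) = 4 = E
  O(14) - D(3) = 11 = L
  I(8) - F(5) = 3 = D
  L(11) - S(18) = 19 = T
  U(20) - D(3) = 17 = R
  F(5) - F(5) = 0 = A
  U(20) - S(18) = 2 = C
  H(7) - D(3) = 4 = E
Plaintext: FIELDTRACE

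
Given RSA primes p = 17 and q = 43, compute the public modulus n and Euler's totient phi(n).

Step 1: n = p * q = 17 * 43 = 731.
Step 2: phi(n) = (p-1)(q-1) = 16 * 42 = 672.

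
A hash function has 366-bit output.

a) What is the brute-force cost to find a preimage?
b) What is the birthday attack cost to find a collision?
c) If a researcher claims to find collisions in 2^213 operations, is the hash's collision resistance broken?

Step 1: Preimage resistance requires brute-force of 2^366 operations.
Step 2: Collision resistance (birthday bound) = 2^(366/2) = 2^183.
Step 3: The claimed attack costs 2^213 operations.
Step 4: Since 2^213 >= 2^183, the claimed attack is no faster than the generic birthday attack, so this does not break collision resistance.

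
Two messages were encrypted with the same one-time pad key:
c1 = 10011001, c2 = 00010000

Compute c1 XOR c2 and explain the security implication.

Step 1: c1 XOR c2 = (m1 XOR k) XOR (m2 XOR k).
Step 2: By XOR associativity/commutativity: = m1 XOR m2 XOR k XOR k = m1 XOR m2.
Step 3: 10011001 XOR 00010000 = 10001001 = 137.
Step 4: The key cancels out! An attacker learns m1 XOR m2 = 137, revealing the relationship between plaintexts.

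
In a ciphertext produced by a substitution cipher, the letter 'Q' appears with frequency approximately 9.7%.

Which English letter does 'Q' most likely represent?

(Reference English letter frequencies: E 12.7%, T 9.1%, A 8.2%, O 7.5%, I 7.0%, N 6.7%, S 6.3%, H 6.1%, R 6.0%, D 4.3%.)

Step 1: The observed frequency is 9.7%.
Step 2: Compare with English frequencies:
  E: 12.7% (difference: 3.0%)
  T: 9.1% (difference: 0.6%) <-- closest
  A: 8.2% (difference: 1.5%)
  O: 7.5% (difference: 2.2%)
  I: 7.0% (difference: 2.7%)
  N: 6.7% (difference: 3.0%)
  S: 6.3% (difference: 3.4%)
  H: 6.1% (difference: 3.6%)
  R: 6.0% (difference: 3.7%)
  D: 4.3% (difference: 5.4%)
Step 3: 'Q' most likely represents 'T' (frequency 9.1%).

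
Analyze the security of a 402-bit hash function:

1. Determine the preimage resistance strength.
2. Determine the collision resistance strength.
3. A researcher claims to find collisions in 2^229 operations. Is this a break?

Step 1: Preimage resistance requires brute-force of 2^402 operations.
Step 2: Collision resistance (birthday bound) = 2^(402/2) = 2^201.
Step 3: The claimed attack costs 2^229 operations.
Step 4: Since 2^229 >= 2^201, the claimed attack is no faster than the generic birthday attack, so this does not break collision resistance.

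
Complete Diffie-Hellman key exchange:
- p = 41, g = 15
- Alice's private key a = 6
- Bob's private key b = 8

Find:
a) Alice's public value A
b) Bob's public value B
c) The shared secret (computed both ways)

Step 1: A = g^a mod p = 15^6 mod 41 = 5.
Step 2: B = g^b mod p = 15^8 mod 41 = 18.
Step 3: Alice computes s = B^a mod p = 18^6 mod 41 = 18.
Step 4: Bob computes s = A^b mod p = 5^8 mod 41 = 18.
Both sides agree: shared secret = 18.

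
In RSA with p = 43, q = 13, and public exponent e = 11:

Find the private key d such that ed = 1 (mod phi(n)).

Step 1: n = 43 * 13 = 559.
Step 2: phi(n) = 42 * 12 = 504.
Step 3: Find d such that 11 * d = 1 (mod 504).
Step 4: d = 11^(-1) mod 504 = 275.
Verification: 11 * 275 = 3025 = 6 * 504 + 1.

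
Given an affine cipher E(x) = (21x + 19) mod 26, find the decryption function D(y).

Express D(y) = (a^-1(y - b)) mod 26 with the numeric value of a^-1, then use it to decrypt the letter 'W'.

Step 1: Find a^-1, the modular inverse of 21 mod 26.
Step 2: We need 21 * a^-1 = 1 (mod 26).
Step 3: 21 * 5 = 105 = 4 * 26 + 1, so a^-1 = 5.
Step 4: D(y) = 5(y - 19) mod 26.
Step 5: Apply to 'W' (y = 22): D(22) = 5 * (22 - 19) mod 26 = 5 * 3 mod 26 = 15 -> 'P'.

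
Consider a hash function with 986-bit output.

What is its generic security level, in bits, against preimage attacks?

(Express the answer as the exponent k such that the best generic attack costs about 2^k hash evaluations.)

Step 1: The hash has a 986-bit output.
Step 2: Preimage resistance means: given a digest h(x), it should be infeasible to find any input that hashes to it.
With a 986-bit output there are 2^986 possible digests, so a generic brute-force preimage search costs about 2^986 evaluations.
Step 3: Security level = 986 bits.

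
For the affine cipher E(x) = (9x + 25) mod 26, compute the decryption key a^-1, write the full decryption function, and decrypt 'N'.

Step 1: Find a^-1, the modular inverse of 9 mod 26.
Step 2: We need 9 * a^-1 = 1 (mod 26).
Step 3: 9 * 3 = 27 = 1 * 26 + 1, so a^-1 = 3.
Step 4: D(y) = 3(y - 25) mod 26.
Step 5: Apply to 'N' (y = 13): D(13) = 3 * (13 - 25) mod 26 = 3 * -12 mod 26 = 16 -> 'Q'.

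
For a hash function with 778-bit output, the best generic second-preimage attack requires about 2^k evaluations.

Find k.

Step 1: The hash has a 778-bit output.
Step 2: Second-preimage resistance means: given a specific input x, it should be infeasible to find a different y with h(y) = h(x).
With a 778-bit output, a generic search for a second preimage costs about 2^778 evaluations (each trial matches the fixed target with probability 2^-778).
Step 3: Security level = 778 bits.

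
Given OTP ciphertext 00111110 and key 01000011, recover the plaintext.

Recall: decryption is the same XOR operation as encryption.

Step 1: XOR ciphertext with key:
  Ciphertext: 00111110
  Key:        01000011
  XOR:        01111101
Step 2: Plaintext = 01111101 = 125 in decimal.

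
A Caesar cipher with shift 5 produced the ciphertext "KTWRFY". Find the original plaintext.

Step 1: Reverse the shift by subtracting 5 from each letter position.
  K (position 10) -> position (10-5) mod 26 = 5 -> F
  T (position 19) -> position (19-5) mod 26 = 14 -> O
  W (position 22) -> position (22-5) mod 26 = 17 -> R
  R (position 17) -> position (17-5) mod 26 = 12 -> M
  F (position 5) -> position (5-5) mod 26 = 0 -> A
  Y (position 24) -> position (24-5) mod 26 = 19 -> T
Decrypted message: FORMAT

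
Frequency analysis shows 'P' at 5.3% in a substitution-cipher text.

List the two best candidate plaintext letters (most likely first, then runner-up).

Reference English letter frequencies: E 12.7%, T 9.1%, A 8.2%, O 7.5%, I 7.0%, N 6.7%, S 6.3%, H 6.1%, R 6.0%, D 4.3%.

Step 1: Observed frequency of 'P' is 5.3%.
Step 2: Compute distances to each reference frequency and sort:
  R (6.0%): difference = 0.7% <-- BEST
  H (6.1%): difference = 0.8% <-- RUNNER-UP
  S (6.3%): difference = 1.0%
  D (4.3%): difference = 1.0%
  N (6.7%): difference = 1.4%
Step 3: Most likely is 'R' (6.0%, diff 0.7%); second most likely is 'H' (6.1%, diff 0.8%).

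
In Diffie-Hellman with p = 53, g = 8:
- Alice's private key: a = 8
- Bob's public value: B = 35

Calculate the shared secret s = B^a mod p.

Step 1: s = B^a mod p = 35^8 mod 53.
  35^1 mod 53 = 35
  35^2 mod 53 = (35 * 35) mod 53 = 6
  35^3 mod 53 = (6 * 35) mod 53 = 51
  35^4 mod 53 = (51 * 35) mod 53 = 36
  35^5 mod 53 = (36 * 35) mod 53 = 41
  35^6 mod 53 = (41 * 35) mod 53 = 4
  35^7 mod 53 = (4 * 35) mod 53 = 34
  35^8 mod 53 = (34 * 35) mod 53 = 24
Result: shared secret = 24.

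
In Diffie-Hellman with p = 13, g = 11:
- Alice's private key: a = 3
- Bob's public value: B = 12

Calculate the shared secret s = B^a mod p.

Step 1: s = B^a mod p = 12^3 mod 13.
  12^1 mod 13 = 12
  12^2 mod 13 = (12 * 12) mod 13 = 1
  12^3 mod 13 = (1 * 12) mod 13 = 12
Result: shared secret = 12.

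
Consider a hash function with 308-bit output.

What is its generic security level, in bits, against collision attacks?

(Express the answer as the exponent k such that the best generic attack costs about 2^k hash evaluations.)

Step 1: The hash has a 308-bit output.
Step 2: Collision resistance means it should be infeasible to find any x != y with h(x) = h(y).
By the birthday bound, a generic collision search succeeds after about sqrt(2^308) = 2^(308/2) = 2^154 evaluations.
Step 3: Security level = 154 bits.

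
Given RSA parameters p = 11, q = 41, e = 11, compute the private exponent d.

Step 1: n = 11 * 41 = 451.
Step 2: phi(n) = 10 * 40 = 400.
Step 3: Find d such that 11 * d = 1 (mod 400).
Step 4: d = 11^(-1) mod 400 = 291.
Verification: 11 * 291 = 3201 = 8 * 400 + 1.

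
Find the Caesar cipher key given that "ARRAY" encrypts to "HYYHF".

Step 1: Compare first letters: A (position 0) -> H (position 7).
Step 2: Shift = (7 - 0) mod 26 = 7.
The shift value is 7.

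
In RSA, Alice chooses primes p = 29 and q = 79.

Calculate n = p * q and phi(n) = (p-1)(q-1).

Step 1: n = p * q = 29 * 79 = 2291.
Step 2: phi(n) = (p-1)(q-1) = 28 * 78 = 2184.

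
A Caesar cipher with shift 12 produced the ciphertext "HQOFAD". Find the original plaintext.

Step 1: Reverse the shift by subtracting 12 from each letter position.
  H (position 7) -> position (7-12) mod 26 = 21 -> V
  Q (position 16) -> position (16-12) mod 26 = 4 -> E
  O (position 14) -> position (14-12) mod 26 = 2 -> C
  F (position 5) -> position (5-12) mod 26 = 19 -> T
  A (position 0) -> position (0-12) mod 26 = 14 -> O
  D (position 3) -> position (3-12) mod 26 = 17 -> R
Decrypted message: VECTOR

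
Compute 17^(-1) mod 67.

Step 1: We need x such that 17 * x = 1 (mod 67).
Step 2: Using the extended Euclidean algorithm or trial:
  17 * 4 = 68 = 1 * 67 + 1.
Step 3: Since 68 mod 67 = 1, the inverse is x = 4.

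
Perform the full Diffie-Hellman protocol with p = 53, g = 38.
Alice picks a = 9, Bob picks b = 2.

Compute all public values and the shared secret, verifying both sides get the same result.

Step 1: A = g^a mod p = 38^9 mod 53 = 37.
Step 2: B = g^b mod p = 38^2 mod 53 = 13.
Step 3: Alice computes s = B^a mod p = 13^9 mod 53 = 44.
Step 4: Bob computes s = A^b mod p = 37^2 mod 53 = 44.
Both sides agree: shared secret = 44.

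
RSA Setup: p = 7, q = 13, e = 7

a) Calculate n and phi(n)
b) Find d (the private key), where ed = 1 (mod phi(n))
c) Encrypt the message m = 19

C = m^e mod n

Step 1: n = 7 * 13 = 91.
Step 2: phi(n) = (7-1)(13-1) = 6 * 12 = 72.
Step 3: Find d = 7^(-1) mod 72 = 31.
  Verify: 7 * 31 = 217 = 1 (mod 72).
Step 4: C = 19^7 mod 91 = 33.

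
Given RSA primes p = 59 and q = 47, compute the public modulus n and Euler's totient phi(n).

Step 1: n = p * q = 59 * 47 = 2773.
Step 2: phi(n) = (p-1)(q-1) = 58 * 46 = 2668.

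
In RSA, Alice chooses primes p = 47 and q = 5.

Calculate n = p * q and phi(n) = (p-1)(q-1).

Step 1: n = p * q = 47 * 5 = 235.
Step 2: phi(n) = (p-1)(q-1) = 46 * 4 = 184.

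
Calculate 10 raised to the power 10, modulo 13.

Step 1: Compute 10^10 mod 13 step by step, reducing modulo 13 at each step.
  10^1 mod 13 = 10
  10^2 mod 13 = (10 * 10) mod 13 = 9
  10^3 mod 13 = (9 * 10) mod 13 = 12
  10^4 mod 13 = (12 * 10) mod 13 = 3
  10^5 mod 13 = (3 * 10) mod 13 = 4
  10^6 mod 13 = (4 * 10) mod 13 = 1
  10^7 mod 13 = (1 * 10) mod 13 = 10
  10^8 mod 13 = (10 * 10) mod 13 = 9
  10^9 mod 13 = (9 * 10) mod 13 = 12
  10^10 mod 13 = (12 * 10) mod 13 = 3
Step 2: Result = 3.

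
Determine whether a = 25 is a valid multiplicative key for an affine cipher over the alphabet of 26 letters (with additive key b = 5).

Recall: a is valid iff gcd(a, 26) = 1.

Step 1: Compute gcd(25, 26).
Step 2: gcd(25, 26) = 1.
Since gcd = 1, 25 is coprime with 26, so it is a valid key.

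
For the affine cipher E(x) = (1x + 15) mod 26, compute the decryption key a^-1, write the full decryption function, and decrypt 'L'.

Step 1: Find a^-1, the modular inverse of 1 mod 26.
Step 2: We need 1 * a^-1 = 1 (mod 26).
Step 3: 1 * 1 = 1 = 0 * 26 + 1, so a^-1 = 1.
Step 4: D(y) = 1(y - 15) mod 26.
Step 5: Apply to 'L' (y = 11): D(11) = 1 * (11 - 15) mod 26 = 1 * -4 mod 26 = 22 -> 'W'.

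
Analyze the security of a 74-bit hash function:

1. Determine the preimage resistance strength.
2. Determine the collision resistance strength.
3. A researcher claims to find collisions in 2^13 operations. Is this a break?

Step 1: Preimage resistance requires brute-force of 2^74 operations.
Step 2: Collision resistance (birthday bound) = 2^(74/2) = 2^37.
Step 3: The claimed attack costs 2^13 operations.
Step 4: Since 2^13 < 2^37, the claimed attack beats the generic birthday bound, so collision resistance is broken.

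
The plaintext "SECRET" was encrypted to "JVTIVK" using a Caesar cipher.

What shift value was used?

Step 1: Compare first letters: S (position 18) -> J (position 9).
Step 2: Shift = (9 - 18) mod 26 = 17.
The shift value is 17.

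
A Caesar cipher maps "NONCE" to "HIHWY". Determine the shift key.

Step 1: Compare first letters: N (position 13) -> H (position 7).
Step 2: Shift = (7 - 13) mod 26 = 20.
The shift value is 20.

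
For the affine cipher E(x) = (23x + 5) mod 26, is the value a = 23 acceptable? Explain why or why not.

Step 1: Compute gcd(23, 26).
Step 2: gcd(23, 26) = 1.
Since gcd = 1, 23 is coprime with 26, so it is a valid key.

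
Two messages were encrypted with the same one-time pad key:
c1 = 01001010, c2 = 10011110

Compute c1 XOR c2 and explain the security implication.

Step 1: c1 XOR c2 = (m1 XOR k) XOR (m2 XOR k).
Step 2: By XOR associativity/commutativity: = m1 XOR m2 XOR k XOR k = m1 XOR m2.
Step 3: 01001010 XOR 10011110 = 11010100 = 212.
Step 4: The key cancels out! An attacker learns m1 XOR m2 = 212, revealing the relationship between plaintexts.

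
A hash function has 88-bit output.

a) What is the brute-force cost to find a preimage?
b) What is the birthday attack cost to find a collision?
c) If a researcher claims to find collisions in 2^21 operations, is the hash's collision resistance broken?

Step 1: Preimage resistance requires brute-force of 2^88 operations.
Step 2: Collision resistance (birthday bound) = 2^(88/2) = 2^44.
Step 3: The claimed attack costs 2^21 operations.
Step 4: Since 2^21 < 2^44, the claimed attack beats the generic birthday bound, so collision resistance is broken.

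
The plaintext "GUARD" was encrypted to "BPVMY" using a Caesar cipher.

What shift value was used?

Step 1: Compare first letters: G (position 6) -> B (position 1).
Step 2: Shift = (1 - 6) mod 26 = 21.
The shift value is 21.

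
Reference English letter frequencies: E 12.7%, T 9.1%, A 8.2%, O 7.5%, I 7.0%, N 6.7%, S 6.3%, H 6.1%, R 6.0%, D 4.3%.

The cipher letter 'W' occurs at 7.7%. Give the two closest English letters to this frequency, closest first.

Step 1: Observed frequency of 'W' is 7.7%.
Step 2: Compute distances to each reference frequency and sort:
  O (7.5%): difference = 0.2% <-- BEST
  A (8.2%): difference = 0.5% <-- RUNNER-UP
  I (7.0%): difference = 0.7%
  N (6.7%): difference = 1.0%
  T (9.1%): difference = 1.4%
Step 3: Most likely is 'O' (7.5%, diff 0.2%); second most likely is 'A' (8.2%, diff 0.5%).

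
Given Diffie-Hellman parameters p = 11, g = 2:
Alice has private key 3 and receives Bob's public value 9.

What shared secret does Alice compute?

Step 1: s = B^a mod p = 9^3 mod 11.
  9^1 mod 11 = 9
  9^2 mod 11 = (9 * 9) mod 11 = 4
  9^3 mod 11 = (4 * 9) mod 11 = 3
Result: shared secret = 3.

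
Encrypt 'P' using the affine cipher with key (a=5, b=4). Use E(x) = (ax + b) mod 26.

Step 1: Convert 'P' to number: x = 15.
Step 2: E(15) = (5 * 15 + 4) mod 26 = 79 mod 26 = 1.
Step 3: Convert 1 back to letter: B.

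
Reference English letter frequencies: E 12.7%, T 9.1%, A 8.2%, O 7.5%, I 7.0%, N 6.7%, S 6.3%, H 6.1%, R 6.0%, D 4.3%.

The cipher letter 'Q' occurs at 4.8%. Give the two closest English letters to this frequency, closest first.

Step 1: Observed frequency of 'Q' is 4.8%.
Step 2: Compute distances to each reference frequency and sort:
  D (4.3%): difference = 0.5% <-- BEST
  R (6.0%): difference = 1.2% <-- RUNNER-UP
  H (6.1%): difference = 1.3%
  S (6.3%): difference = 1.5%
  N (6.7%): difference = 1.9%
Step 3: Most likely is 'D' (4.3%, diff 0.5%); second most likely is 'R' (6.0%, diff 1.2%).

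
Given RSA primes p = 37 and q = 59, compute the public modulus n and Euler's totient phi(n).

Step 1: n = p * q = 37 * 59 = 2183.
Step 2: phi(n) = (p-1)(q-1) = 36 * 58 = 2088.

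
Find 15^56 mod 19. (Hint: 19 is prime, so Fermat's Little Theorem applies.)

Step 1: Since 19 is prime, by Fermat's Little Theorem: 15^18 = 1 (mod 19).
Step 2: Reduce exponent: 56 mod 18 = 2.
Step 3: So 15^56 = 15^2 (mod 19).
Step 4: 15^2 mod 19 = 16.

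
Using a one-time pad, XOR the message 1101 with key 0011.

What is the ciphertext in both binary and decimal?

Step 1: Write out the XOR operation bit by bit:
  Message: 1101
  Key:     0011
  XOR:     1110
Step 2: Convert to decimal: 1110 = 14.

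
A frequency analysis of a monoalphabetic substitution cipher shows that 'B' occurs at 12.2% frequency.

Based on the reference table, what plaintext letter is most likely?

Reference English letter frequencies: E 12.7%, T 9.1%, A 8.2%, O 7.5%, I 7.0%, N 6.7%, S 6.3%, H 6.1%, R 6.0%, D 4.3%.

Step 1: The observed frequency is 12.2%.
Step 2: Compare with English frequencies:
  E: 12.7% (difference: 0.5%) <-- closest
  T: 9.1% (difference: 3.1%)
  A: 8.2% (difference: 4.0%)
  O: 7.5% (difference: 4.7%)
  I: 7.0% (difference: 5.2%)
  N: 6.7% (difference: 5.5%)
  S: 6.3% (difference: 5.9%)
  H: 6.1% (difference: 6.1%)
  R: 6.0% (difference: 6.2%)
  D: 4.3% (difference: 7.9%)
Step 3: 'B' most likely represents 'E' (frequency 12.7%).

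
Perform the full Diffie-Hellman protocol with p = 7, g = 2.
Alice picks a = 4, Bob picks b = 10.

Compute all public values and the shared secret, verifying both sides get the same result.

Step 1: A = g^a mod p = 2^4 mod 7 = 2.
Step 2: B = g^b mod p = 2^10 mod 7 = 2.
Step 3: Alice computes s = B^a mod p = 2^4 mod 7 = 2.
Step 4: Bob computes s = A^b mod p = 2^10 mod 7 = 2.
Both sides agree: shared secret = 2.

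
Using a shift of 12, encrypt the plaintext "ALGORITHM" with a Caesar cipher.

Step 1: For each letter, shift forward by 12 positions (mod 26).
  A (position 0) -> position (0+12) mod 26 = 12 -> M
  L (position 11) -> position (11+12) mod 26 = 23 -> X
  G (position 6) -> position (6+12) mod 26 = 18 -> S
  O (position 14) -> position (14+12) mod 26 = 0 -> A
  R (position 17) -> position (17+12) mod 26 = 3 -> D
  I (position 8) -> position (8+12) mod 26 = 20 -> U
  T (position 19) -> position (19+12) mod 26 = 5 -> F
  H (position 7) -> position (7+12) mod 26 = 19 -> T
  M (position 12) -> position (12+12) mod 26 = 24 -> Y
Result: MXSADUFTY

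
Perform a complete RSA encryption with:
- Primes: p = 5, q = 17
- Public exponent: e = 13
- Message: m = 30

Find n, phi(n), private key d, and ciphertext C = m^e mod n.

Step 1: n = 5 * 17 = 85.
Step 2: phi(n) = (5-1)(17-1) = 4 * 16 = 64.
Step 3: Find d = 13^(-1) mod 64 = 5.
  Verify: 13 * 5 = 65 = 1 (mod 64).
Step 4: C = 30^13 mod 85 = 30.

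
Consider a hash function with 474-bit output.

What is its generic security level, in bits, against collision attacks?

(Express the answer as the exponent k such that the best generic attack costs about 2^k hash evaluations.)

Step 1: The hash has a 474-bit output.
Step 2: Collision resistance means it should be infeasible to find any x != y with h(x) = h(y).
By the birthday bound, a generic collision search succeeds after about sqrt(2^474) = 2^(474/2) = 2^237 evaluations.
Step 3: Security level = 237 bits.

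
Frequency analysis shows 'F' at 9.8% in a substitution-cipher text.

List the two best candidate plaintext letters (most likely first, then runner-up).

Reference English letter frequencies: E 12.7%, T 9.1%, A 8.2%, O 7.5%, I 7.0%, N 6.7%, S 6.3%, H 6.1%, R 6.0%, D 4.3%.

Step 1: Observed frequency of 'F' is 9.8%.
Step 2: Compute distances to each reference frequency and sort:
  T (9.1%): difference = 0.7% <-- BEST
  A (8.2%): difference = 1.6% <-- RUNNER-UP
  O (7.5%): difference = 2.3%
  I (7.0%): difference = 2.8%
  E (12.7%): difference = 2.9%
Step 3: Most likely is 'T' (9.1%, diff 0.7%); second most likely is 'A' (8.2%, diff 1.6%).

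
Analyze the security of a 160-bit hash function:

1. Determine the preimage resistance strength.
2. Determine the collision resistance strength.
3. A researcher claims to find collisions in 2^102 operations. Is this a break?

Step 1: Preimage resistance requires brute-force of 2^160 operations.
Step 2: Collision resistance (birthday bound) = 2^(160/2) = 2^80.
Step 3: The claimed attack costs 2^102 operations.
Step 4: Since 2^102 >= 2^80, the claimed attack is no faster than the generic birthday attack, so this does not break collision resistance.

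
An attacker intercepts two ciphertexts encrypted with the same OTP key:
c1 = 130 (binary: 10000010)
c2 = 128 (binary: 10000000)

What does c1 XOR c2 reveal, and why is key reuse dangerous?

Step 1: c1 XOR c2 = (m1 XOR k) XOR (m2 XOR k).
Step 2: By XOR associativity/commutativity: = m1 XOR m2 XOR k XOR k = m1 XOR m2.
Step 3: 10000010 XOR 10000000 = 00000010 = 2.
Step 4: The key cancels out! An attacker learns m1 XOR m2 = 2, revealing the relationship between plaintexts.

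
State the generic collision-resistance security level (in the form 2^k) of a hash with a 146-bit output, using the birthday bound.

Step 1: The birthday paradox gives collision probability ~50% after sqrt(2^n) = 2^(n/2) hashes.
Step 2: For 146-bit output: 2^(146/2) = 2^73.
Step 3: Approximately 2^73 hash computations needed.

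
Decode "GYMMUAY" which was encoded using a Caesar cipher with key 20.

Step 1: Reverse the shift by subtracting 20 from each letter position.
  G (position 6) -> position (6-20) mod 26 = 12 -> M
  Y (position 24) -> position (24-20) mod 26 = 4 -> E
  M (position 12) -> position (12-20) mod 26 = 18 -> S
  M (position 12) -> position (12-20) mod 26 = 18 -> S
  U (position 20) -> position (20-20) mod 26 = 0 -> A
  A (position 0) -> position (0-20) mod 26 = 6 -> G
  Y (position 24) -> position (24-20) mod 26 = 4 -> E
Decrypted message: MESSAGE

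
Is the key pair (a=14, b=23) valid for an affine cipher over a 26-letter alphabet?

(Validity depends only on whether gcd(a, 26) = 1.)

Step 1: Compute gcd(14, 26).
Step 2: gcd(14, 26) = 2.
Since gcd = 2 != 1, 14 shares a common factor with 26, so it cannot be used.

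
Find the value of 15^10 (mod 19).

Step 1: Compute 15^10 mod 19 step by step, reducing modulo 19 at each step.
  15^1 mod 19 = 15
  15^2 mod 19 = (15 * 15) mod 19 = 16
  15^3 mod 19 = (16 * 15) mod 19 = 12
  15^4 mod 19 = (12 * 15) mod 19 = 9
  15^5 mod 19 = (9 * 15) mod 19 = 2
  15^6 mod 19 = (2 * 15) mod 19 = 11
  15^7 mod 19 = (11 * 15) mod 19 = 13
  15^8 mod 19 = (13 * 15) mod 19 = 5
  15^9 mod 19 = (5 * 15) mod 19 = 18
  15^10 mod 19 = (18 * 15) mod 19 = 4
Step 2: Result = 4.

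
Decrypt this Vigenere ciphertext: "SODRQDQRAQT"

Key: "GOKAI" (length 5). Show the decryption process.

Step 1: Key 'GOKAI' has length 5. Extended key: GOKAIGOKAIG
Step 2: Decrypt each position:
  S(18) - G(6) = 12 = M
  O(14) - O(14) = 0 = A
  D(3) - K(10) = 19 = T
  R(17) - A(0) = 17 = R
  Q(16) - I(8) = 8 = I
  D(3) - G(6) = 23 = X
  Q(16) - O(14) = 2 = C
  R(17) - K(10) = 7 = H
  A(0) - A(0) = 0 = A
  Q(16) - I(8) = 8 = I
  T(19) - G(6) = 13 = N
Plaintext: MATRIXCHAIN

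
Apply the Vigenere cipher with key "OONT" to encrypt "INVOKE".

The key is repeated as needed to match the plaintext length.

Step 1: Repeat key to match plaintext length:
  Plaintext: INVOKE
  Key:       OONTOO
Step 2: Encrypt each letter:
  I(8) + O(14) = (8+14) mod 26 = 22 = W
  N(13) + O(14) = (13+14) mod 26 = 1 = B
  V(21) + N(13) = (21+13) mod 26 = 8 = I
  O(14) + T(19) = (14+19) mod 26 = 7 = H
  K(10) + O(14) = (10+14) mod 26 = 24 = Y
  E(4) + O(14) = (4+14) mod 26 = 18 = S
Ciphertext: WBIHYS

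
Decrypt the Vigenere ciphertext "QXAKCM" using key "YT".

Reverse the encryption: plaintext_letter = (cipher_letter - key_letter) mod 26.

Step 1: Extend key: YTYTYT
Step 2: Decrypt each letter (c - k) mod 26:
  Q(16) - Y(24) = (16-24) mod 26 = 18 = S
  X(23) - T(19) = (23-19) mod 26 = 4 = E
  A(0) - Y(24) = (0-24) mod 26 = 2 = C
  K(10) - T(19) = (10-19) mod 26 = 17 = R
  C(2) - Y(24) = (2-24) mod 26 = 4 = E
  M(12) - T(19) = (12-19) mod 26 = 19 = T
Plaintext: SECRET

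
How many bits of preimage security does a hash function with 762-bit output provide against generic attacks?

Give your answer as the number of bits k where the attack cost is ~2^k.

Step 1: The hash has a 762-bit output.
Step 2: Preimage resistance means: given a digest h(x), it should be infeasible to find any input that hashes to it.
With a 762-bit output there are 2^762 possible digests, so a generic brute-force preimage search costs about 2^762 evaluations.
Step 3: Security level = 762 bits.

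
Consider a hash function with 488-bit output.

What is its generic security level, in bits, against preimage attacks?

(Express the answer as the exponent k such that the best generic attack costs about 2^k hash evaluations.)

Step 1: The hash has a 488-bit output.
Step 2: Preimage resistance means: given a digest h(x), it should be infeasible to find any input that hashes to it.
With a 488-bit output there are 2^488 possible digests, so a generic brute-force preimage search costs about 2^488 evaluations.
Step 3: Security level = 488 bits.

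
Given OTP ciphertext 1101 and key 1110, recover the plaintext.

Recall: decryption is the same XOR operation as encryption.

Step 1: XOR ciphertext with key:
  Ciphertext: 1101
  Key:        1110
  XOR:        0011
Step 2: Plaintext = 0011 = 3 in decimal.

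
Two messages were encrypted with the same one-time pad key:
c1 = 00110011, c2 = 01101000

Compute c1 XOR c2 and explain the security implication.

Step 1: c1 XOR c2 = (m1 XOR k) XOR (m2 XOR k).
Step 2: By XOR associativity/commutativity: = m1 XOR m2 XOR k XOR k = m1 XOR m2.
Step 3: 00110011 XOR 01101000 = 01011011 = 91.
Step 4: The key cancels out! An attacker learns m1 XOR m2 = 91, revealing the relationship between plaintexts.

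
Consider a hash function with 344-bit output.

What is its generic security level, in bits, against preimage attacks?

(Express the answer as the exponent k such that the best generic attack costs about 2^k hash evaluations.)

Step 1: The hash has a 344-bit output.
Step 2: Preimage resistance means: given a digest h(x), it should be infeasible to find any input that hashes to it.
With a 344-bit output there are 2^344 possible digests, so a generic brute-force preimage search costs about 2^344 evaluations.
Step 3: Security level = 344 bits.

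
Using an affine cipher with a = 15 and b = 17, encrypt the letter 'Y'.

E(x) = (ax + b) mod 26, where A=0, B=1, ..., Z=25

Step 1: Convert 'Y' to number: x = 24.
Step 2: E(24) = (15 * 24 + 17) mod 26 = 377 mod 26 = 13.
Step 3: Convert 13 back to letter: N.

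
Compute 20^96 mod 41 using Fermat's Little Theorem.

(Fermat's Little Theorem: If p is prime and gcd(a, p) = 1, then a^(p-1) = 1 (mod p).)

Step 1: Since 41 is prime, by Fermat's Little Theorem: 20^40 = 1 (mod 41).
Step 2: Reduce exponent: 96 mod 40 = 16.
Step 3: So 20^96 = 20^16 (mod 41).
Step 4: 20^16 mod 41 = 16.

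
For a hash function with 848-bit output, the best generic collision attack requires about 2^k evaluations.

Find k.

Step 1: The hash has a 848-bit output.
Step 2: Collision resistance means it should be infeasible to find any x != y with h(x) = h(y).
By the birthday bound, a generic collision search succeeds after about sqrt(2^848) = 2^(848/2) = 2^424 evaluations.
Step 3: Security level = 424 bits.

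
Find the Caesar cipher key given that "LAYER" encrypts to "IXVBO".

Step 1: Compare first letters: L (position 11) -> I (position 8).
Step 2: Shift = (8 - 11) mod 26 = 23.
The shift value is 23.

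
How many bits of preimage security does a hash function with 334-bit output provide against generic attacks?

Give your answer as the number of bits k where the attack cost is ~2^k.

Step 1: The hash has a 334-bit output.
Step 2: Preimage resistance means: given a digest h(x), it should be infeasible to find any input that hashes to it.
With a 334-bit output there are 2^334 possible digests, so a generic brute-force preimage search costs about 2^334 evaluations.
Step 3: Security level = 334 bits.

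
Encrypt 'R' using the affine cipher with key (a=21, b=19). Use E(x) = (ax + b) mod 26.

Step 1: Convert 'R' to number: x = 17.
Step 2: E(17) = (21 * 17 + 19) mod 26 = 376 mod 26 = 12.
Step 3: Convert 12 back to letter: M.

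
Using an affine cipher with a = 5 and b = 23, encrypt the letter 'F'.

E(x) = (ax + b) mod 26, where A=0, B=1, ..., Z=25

Step 1: Convert 'F' to number: x = 5.
Step 2: E(5) = (5 * 5 + 23) mod 26 = 48 mod 26 = 22.
Step 3: Convert 22 back to letter: W.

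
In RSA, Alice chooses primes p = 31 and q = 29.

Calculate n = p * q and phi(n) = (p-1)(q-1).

Step 1: n = p * q = 31 * 29 = 899.
Step 2: phi(n) = (p-1)(q-1) = 30 * 28 = 840.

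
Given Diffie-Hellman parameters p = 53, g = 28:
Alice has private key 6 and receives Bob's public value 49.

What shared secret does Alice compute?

Step 1: s = B^a mod p = 49^6 mod 53.
  49^1 mod 53 = 49
  49^2 mod 53 = (49 * 49) mod 53 = 16
  49^3 mod 53 = (16 * 49) mod 53 = 42
  49^4 mod 53 = (42 * 49) mod 53 = 44
  49^5 mod 53 = (44 * 49) mod 53 = 36
  49^6 mod 53 = (36 * 49) mod 53 = 15
Result: shared secret = 15.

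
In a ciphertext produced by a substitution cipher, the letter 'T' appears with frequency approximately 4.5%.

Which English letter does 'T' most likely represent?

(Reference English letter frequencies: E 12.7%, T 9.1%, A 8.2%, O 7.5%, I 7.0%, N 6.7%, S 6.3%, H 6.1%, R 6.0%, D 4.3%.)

Step 1: The observed frequency is 4.5%.
Step 2: Compare with English frequencies:
  E: 12.7% (difference: 8.2%)
  T: 9.1% (difference: 4.6%)
  A: 8.2% (difference: 3.7%)
  O: 7.5% (difference: 3.0%)
  I: 7.0% (difference: 2.5%)
  N: 6.7% (difference: 2.2%)
  S: 6.3% (difference: 1.8%)
  H: 6.1% (difference: 1.6%)
  R: 6.0% (difference: 1.5%)
  D: 4.3% (difference: 0.2%) <-- closest
Step 3: 'T' most likely represents 'D' (frequency 4.3%).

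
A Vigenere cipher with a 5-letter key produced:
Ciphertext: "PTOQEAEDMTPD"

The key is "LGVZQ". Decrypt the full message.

Step 1: Key 'LGVZQ' has length 5. Extended key: LGVZQLGVZQLG
Step 2: Decrypt each position:
  P(15) - L(11) = 4 = E
  T(19) - G(6) = 13 = N
  O(14) - V(21) = 19 = T
  Q(16) - Z(25) = 17 = R
  E(4) - Q(16) = 14 = O
  A(0) - L(11) = 15 = P
  E(4) - G(6) = 24 = Y
  D(3) - V(21) = 8 = I
  M(12) - Z(25) = 13 = N
  T(19) - Q(16) = 3 = D
  P(15) - L(11) = 4 = E
  D(3) - G(6) = 23 = X
Plaintext: ENTROPYINDEX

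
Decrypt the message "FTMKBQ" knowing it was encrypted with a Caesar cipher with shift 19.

Step 1: Reverse the shift by subtracting 19 from each letter position.
  F (position 5) -> position (5-19) mod 26 = 12 -> M
  T (position 19) -> position (19-19) mod 26 = 0 -> A
  M (position 12) -> position (12-19) mod 26 = 19 -> T
  K (position 10) -> position (10-19) mod 26 = 17 -> R
  B (position 1) -> position (1-19) mod 26 = 8 -> I
  Q (position 16) -> position (16-19) mod 26 = 23 -> X
Decrypted message: MATRIX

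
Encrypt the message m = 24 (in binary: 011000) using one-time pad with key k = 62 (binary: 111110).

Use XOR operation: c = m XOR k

Step 1: Write out the XOR operation bit by bit:
  Message: 011000
  Key:     111110
  XOR:     100110
Step 2: Convert to decimal: 100110 = 38.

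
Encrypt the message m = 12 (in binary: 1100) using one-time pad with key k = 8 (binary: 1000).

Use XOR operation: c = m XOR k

Step 1: Write out the XOR operation bit by bit:
  Message: 1100
  Key:     1000
  XOR:     0100
Step 2: Convert to decimal: 0100 = 4.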